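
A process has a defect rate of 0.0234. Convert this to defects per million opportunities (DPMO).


DPMO = defect_rate * 1000000 = 0.0234 * 1000000

23400


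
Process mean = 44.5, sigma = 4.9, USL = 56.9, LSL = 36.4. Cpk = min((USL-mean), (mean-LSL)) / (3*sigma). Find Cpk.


Cpu = (56.9 - 44.5) / (3 * 4.9) = 0.84
Cpl = (44.5 - 36.4) / (3 * 4.9) = 0.55
Cpk = min(0.84, 0.55) = 0.55

0.55


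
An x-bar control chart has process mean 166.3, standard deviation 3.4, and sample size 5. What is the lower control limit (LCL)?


LCL = 166.3 - 3 * 3.4 / sqrt(5)

161.74


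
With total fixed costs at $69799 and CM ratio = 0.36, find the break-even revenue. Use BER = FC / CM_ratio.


Formula: BER = Fixed Costs / Contribution Margin Ratio
BER = $69799 / 0.36
BER = $193886.11 (to the nearest cent)

$193886.11


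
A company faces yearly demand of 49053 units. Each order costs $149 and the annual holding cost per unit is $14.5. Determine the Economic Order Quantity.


Formula: EOQ = sqrt(2 * D * S / H)
Numerator: 2 * 49053 * 149 = 14617794
2DS/H = 14617794 / 14.5 = 1008123.7
EOQ = sqrt(1008123.7) = 1004.1 units

1004.1 units


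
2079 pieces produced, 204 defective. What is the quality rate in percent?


Formula: Quality Rate = Good Pieces / Total Pieces * 100
Good pieces = 2079 - 204 = 1875
QR = 1875 / 2079 * 100 = 90.2%

90.2%


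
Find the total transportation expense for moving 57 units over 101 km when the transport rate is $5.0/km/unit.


TC = dist * cost * units = 101 * 5.0 * 57 = $28785.00

$28785.00


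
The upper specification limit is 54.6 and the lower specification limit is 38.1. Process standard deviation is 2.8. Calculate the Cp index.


Cp = (54.6 - 38.1) / (6 * 2.8)

0.98


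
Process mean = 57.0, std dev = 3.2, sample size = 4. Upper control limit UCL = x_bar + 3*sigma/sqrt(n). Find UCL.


UCL = 57.0 + 3 * 3.2 / sqrt(4)

61.8


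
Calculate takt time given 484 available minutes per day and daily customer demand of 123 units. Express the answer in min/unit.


Formula: Takt Time = Available Production Time / Customer Demand
Takt = 484 min/day / 123 units/day
Takt = 3.93 min/unit

3.93 min/unit


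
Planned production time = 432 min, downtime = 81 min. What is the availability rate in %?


Formula: Availability = (Planned Time - Downtime) / Planned Time * 100
Uptime = 432 - 81 = 351 min
Availability = 351 / 432 * 100 = 81.3%

81.3%


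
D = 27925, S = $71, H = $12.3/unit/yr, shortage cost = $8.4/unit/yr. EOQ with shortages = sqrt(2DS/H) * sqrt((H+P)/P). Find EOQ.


Formula: EOQ* = sqrt(2DS/H) * sqrt((H+P)/P)
Base EOQ = sqrt(2*27925*71/12.3) = 567.79 units
Correction = sqrt((12.3+8.4)/8.4) = 1.5698
EOQ* = 567.79 * 1.5698 = 891.3 units

891.3 units


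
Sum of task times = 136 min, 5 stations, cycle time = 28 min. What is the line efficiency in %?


Formula: Efficiency = Sum of Task Times / (N_stations * CT) * 100
Total station capacity = 5 stations * 28 min = 140 min
Efficiency = 136 / 140 * 100 = 97.1%

97.1%


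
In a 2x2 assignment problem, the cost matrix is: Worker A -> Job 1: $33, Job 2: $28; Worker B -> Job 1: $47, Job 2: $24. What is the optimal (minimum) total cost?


Option 1: A->1 + B->2 = $33 + $24 = $57
Option 2: A->2 + B->1 = $28 + $47 = $75
Min cost = min($57, $75) = $57

$57


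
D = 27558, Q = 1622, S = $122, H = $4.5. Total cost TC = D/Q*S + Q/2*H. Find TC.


TC = 27558/1622 * 122 + 1622/2 * 4.5

$5722.30


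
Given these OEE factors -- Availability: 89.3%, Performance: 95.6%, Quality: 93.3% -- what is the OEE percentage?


Formula: OEE = Availability * Performance * Quality / 10000
A * P = 89.3% * 95.6% / 100 = 85.37%
OEE = 85.37% * 93.3% / 100 = 79.7%

79.7%


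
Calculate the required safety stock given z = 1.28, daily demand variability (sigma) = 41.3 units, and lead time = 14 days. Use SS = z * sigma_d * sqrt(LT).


Formula: SS = z * sigma_d * sqrt(LT)
sqrt(LT) = sqrt(14) = 3.7417
SS = 1.28 * 41.3 * 3.7417
SS = 197.8 units

197.8 units


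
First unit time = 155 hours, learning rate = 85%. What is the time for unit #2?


Formula: T_n = T_1 * (learning_rate)^(log2(n)) where learning_rate = rate/100
Doublings = log2(2) = 1
T_n = 155 * 0.85^1
T_n = 155 * 0.85 = 131.8 hours

131.8 hours


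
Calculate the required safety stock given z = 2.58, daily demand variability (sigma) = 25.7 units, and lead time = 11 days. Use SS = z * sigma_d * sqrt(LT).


Formula: SS = z * sigma_d * sqrt(LT)
sqrt(LT) = sqrt(11) = 3.3166
SS = 2.58 * 25.7 * 3.3166
SS = 219.9 units

219.9 units


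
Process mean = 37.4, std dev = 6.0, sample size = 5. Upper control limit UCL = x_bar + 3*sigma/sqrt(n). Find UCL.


UCL = 37.4 + 3 * 6.0 / sqrt(5)

45.45


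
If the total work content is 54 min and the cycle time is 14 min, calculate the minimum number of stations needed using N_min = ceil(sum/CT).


Formula: N_min = ceil(Sum of Task Times / Cycle Time)
N_min = ceil(54 min / 14 min) = ceil(3.8571)
N_min = 4 stations

4


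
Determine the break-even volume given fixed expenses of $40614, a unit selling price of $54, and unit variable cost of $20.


Formula: BEQ = Fixed Costs / (Price - Variable Cost)
Contribution margin = $54 - $20 = $34/unit
BEQ = ceil($40614 / $34/unit) = ceil(1194.53) = 1195 units

1195 units


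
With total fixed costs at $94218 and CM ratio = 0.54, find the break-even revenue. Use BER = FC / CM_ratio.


Formula: BER = Fixed Costs / Contribution Margin Ratio
BER = $94218 / 0.54
BER = $174477.78 (to the nearest cent)

$174477.78


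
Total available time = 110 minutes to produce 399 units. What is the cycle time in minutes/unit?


Formula: CT = Available Time / Number of Units
CT = 110 min / 399 units
CT = 0.28 min/unit

0.28 min/unit


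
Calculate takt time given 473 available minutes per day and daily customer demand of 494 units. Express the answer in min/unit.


Formula: Takt Time = Available Production Time / Customer Demand
Takt = 473 min/day / 494 units/day
Takt = 0.96 min/unit

0.96 min/unit


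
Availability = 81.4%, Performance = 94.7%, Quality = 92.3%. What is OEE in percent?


Formula: OEE = Availability * Performance * Quality / 10000
A * P = 81.4% * 94.7% / 100 = 77.09%
OEE = 77.09% * 92.3% / 100 = 71.2%

71.2%


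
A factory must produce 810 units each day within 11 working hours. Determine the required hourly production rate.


Formula: Production Rate = Daily Demand / Available Hours
Rate = 810 units/day / 11 hours/day
Rate = 73.6 units/hour

73.6 units/hour


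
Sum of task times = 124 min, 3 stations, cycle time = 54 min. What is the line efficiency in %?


Formula: Efficiency = Sum of Task Times / (N_stations * CT) * 100
Total station capacity = 3 stations * 54 min = 162 min
Efficiency = 124 / 162 * 100 = 76.5%

76.5%


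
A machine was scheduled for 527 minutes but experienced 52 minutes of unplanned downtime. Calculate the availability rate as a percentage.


Formula: Availability = (Planned Time - Downtime) / Planned Time * 100
Uptime = 527 - 52 = 475 min
Availability = 475 / 527 * 100 = 90.1%

90.1%


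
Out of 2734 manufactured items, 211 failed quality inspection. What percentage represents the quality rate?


Formula: Quality Rate = Good Pieces / Total Pieces * 100
Good pieces = 2734 - 211 = 2523
QR = 2523 / 2734 * 100 = 92.3%

92.3%


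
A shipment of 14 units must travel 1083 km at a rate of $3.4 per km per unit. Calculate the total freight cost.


TC = dist * cost * units = 1083 * 3.4 * 14 = $51550.80

$51550.80


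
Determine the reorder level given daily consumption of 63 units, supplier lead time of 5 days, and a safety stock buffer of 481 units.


Formula: ROP = (Daily Demand * Lead Time) + Safety Stock
Demand during lead time = 63 * 5 = 315 units
ROP = 315 + 481 = 796 units

796 units


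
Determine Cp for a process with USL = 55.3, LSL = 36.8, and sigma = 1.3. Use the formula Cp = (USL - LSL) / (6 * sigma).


Cp = (55.3 - 36.8) / (6 * 1.3)

2.37


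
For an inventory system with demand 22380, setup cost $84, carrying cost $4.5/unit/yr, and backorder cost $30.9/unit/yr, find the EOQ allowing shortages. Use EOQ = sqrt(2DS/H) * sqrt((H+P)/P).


Formula: EOQ* = sqrt(2DS/H) * sqrt((H+P)/P)
Base EOQ = sqrt(2*22380*84/4.5) = 914.07 units
Correction = sqrt((4.5+30.9)/30.9) = 1.07034
EOQ* = 914.07 * 1.07034 = 978.4 units

978.4 units


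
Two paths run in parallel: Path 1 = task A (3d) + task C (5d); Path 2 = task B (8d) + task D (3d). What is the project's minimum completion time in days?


Path 1 = 3 + 5 = 8 days
Path 2 = 8 + 3 = 11 days
Duration = max(8, 11) = 11 days

11 days


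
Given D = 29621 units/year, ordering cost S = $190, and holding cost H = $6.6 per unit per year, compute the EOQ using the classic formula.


Formula: EOQ = sqrt(2 * D * S / H)
Numerator: 2 * 29621 * 190 = 11255980
2DS/H = 11255980 / 6.6 = 1705451.5
EOQ = sqrt(1705451.5) = 1305.9 units

1305.9 units


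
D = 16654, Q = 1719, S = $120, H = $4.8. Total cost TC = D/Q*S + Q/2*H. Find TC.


TC = 16654/1719 * 120 + 1719/2 * 4.8

$5288.18


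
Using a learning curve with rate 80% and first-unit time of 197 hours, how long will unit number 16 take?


Formula: T_n = T_1 * (learning_rate)^(log2(n)) where learning_rate = rate/100
Doublings = log2(16) = 4
T_n = 197 * 0.8^4
T_n = 197 * 0.4096 = 80.7 hours

80.7 hours


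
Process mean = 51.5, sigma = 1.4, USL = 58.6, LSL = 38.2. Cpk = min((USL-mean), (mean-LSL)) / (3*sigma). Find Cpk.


Cpu = (58.6 - 51.5) / (3 * 1.4) = 1.69
Cpl = (51.5 - 38.2) / (3 * 1.4) = 3.17
Cpk = min(1.69, 3.17) = 1.69

1.69


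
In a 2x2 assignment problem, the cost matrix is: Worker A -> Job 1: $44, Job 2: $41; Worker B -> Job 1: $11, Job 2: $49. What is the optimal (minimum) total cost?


Option 1: A->1 + B->2 = $44 + $49 = $93
Option 2: A->2 + B->1 = $41 + $11 = $52
Min cost = min($93, $52) = $52

$52


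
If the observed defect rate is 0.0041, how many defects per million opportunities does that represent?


DPMO = defect_rate * 1000000 = 0.0041 * 1000000

4100


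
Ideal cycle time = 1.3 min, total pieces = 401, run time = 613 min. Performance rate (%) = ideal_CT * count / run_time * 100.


Formula: Performance = (Ideal CT * Total Count) / Run Time * 100
Ideal output time = 1.3 * 401 = 521.3 min
Performance = 521.3 / 613 * 100 = 85.0%

85.0%


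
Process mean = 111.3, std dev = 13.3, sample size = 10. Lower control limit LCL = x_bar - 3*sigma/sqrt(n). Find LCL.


LCL = 111.3 - 3 * 13.3 / sqrt(10)

98.68


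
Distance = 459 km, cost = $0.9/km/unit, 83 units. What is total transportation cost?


TC = dist * cost * units = 459 * 0.9 * 83 = $34287.30

$34287.30


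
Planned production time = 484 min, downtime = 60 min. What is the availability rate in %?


Formula: Availability = (Planned Time - Downtime) / Planned Time * 100
Uptime = 484 - 60 = 424 min
Availability = 424 / 484 * 100 = 87.6%

87.6%


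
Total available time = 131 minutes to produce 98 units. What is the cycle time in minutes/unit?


Formula: CT = Available Time / Number of Units
CT = 131 min / 98 units
CT = 1.34 min/unit

1.34 min/unit


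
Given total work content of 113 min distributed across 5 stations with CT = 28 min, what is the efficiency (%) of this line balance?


Formula: Efficiency = Sum of Task Times / (N_stations * CT) * 100
Total station capacity = 5 stations * 28 min = 140 min
Efficiency = 113 / 140 * 100 = 80.7%

80.7%


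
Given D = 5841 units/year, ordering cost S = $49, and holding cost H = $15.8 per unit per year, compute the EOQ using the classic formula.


Formula: EOQ = sqrt(2 * D * S / H)
Numerator: 2 * 5841 * 49 = 572418
2DS/H = 572418 / 15.8 = 36229.0
EOQ = sqrt(36229.0) = 190.3 units

190.3 units


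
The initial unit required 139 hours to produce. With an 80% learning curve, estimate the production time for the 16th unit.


Formula: T_n = T_1 * (learning_rate)^(log2(n)) where learning_rate = rate/100
Doublings = log2(16) = 4
T_n = 139 * 0.8^4
T_n = 139 * 0.4096 = 56.9 hours

56.9 hours


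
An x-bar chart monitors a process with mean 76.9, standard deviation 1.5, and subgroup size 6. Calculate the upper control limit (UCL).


UCL = 76.9 + 3 * 1.5 / sqrt(6)

78.74


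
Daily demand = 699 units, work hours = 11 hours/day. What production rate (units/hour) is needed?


Formula: Production Rate = Daily Demand / Available Hours
Rate = 699 units/day / 11 hours/day
Rate = 63.5 units/hour

63.5 units/hour


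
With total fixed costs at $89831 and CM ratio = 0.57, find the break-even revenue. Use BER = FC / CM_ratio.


Formula: BER = Fixed Costs / Contribution Margin Ratio
BER = $89831 / 0.57
BER = $157598.25 (to the nearest cent)

$157598.25


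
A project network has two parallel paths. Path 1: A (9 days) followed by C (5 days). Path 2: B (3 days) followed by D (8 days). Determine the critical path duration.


Path 1 = 9 + 5 = 14 days
Path 2 = 3 + 8 = 11 days
Duration = max(14, 11) = 14 days

14 days


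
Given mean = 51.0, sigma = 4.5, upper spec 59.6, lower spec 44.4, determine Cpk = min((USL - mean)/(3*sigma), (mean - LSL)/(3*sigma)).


Cpu = (59.6 - 51.0) / (3 * 4.5) = 0.64
Cpl = (51.0 - 44.4) / (3 * 4.5) = 0.49
Cpk = min(0.64, 0.49) = 0.49

0.49


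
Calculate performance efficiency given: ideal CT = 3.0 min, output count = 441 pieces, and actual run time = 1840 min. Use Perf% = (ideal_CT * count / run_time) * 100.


Formula: Performance = (Ideal CT * Total Count) / Run Time * 100
Ideal output time = 3.0 * 441 = 1323.0 min
Performance = 1323.0 / 1840 * 100 = 71.9%

71.9%


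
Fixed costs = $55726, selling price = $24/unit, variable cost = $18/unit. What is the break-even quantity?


Formula: BEQ = Fixed Costs / (Price - Variable Cost)
Contribution margin = $24 - $18 = $6/unit
BEQ = ceil($55726 / $6/unit) = ceil(9287.67) = 9288 units

9288 units


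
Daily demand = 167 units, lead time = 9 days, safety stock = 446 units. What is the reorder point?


Formula: ROP = (Daily Demand * Lead Time) + Safety Stock
Demand during lead time = 167 * 9 = 1503 units
ROP = 1503 + 446 = 1949 units

1949 units


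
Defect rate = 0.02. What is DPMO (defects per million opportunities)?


DPMO = defect_rate * 1000000 = 0.02 * 1000000

20000


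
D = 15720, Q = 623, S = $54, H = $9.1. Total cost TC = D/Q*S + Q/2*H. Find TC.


TC = 15720/623 * 54 + 623/2 * 9.1

$4197.22


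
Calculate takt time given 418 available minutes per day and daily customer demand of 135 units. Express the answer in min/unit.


Formula: Takt Time = Available Production Time / Customer Demand
Takt = 418 min/day / 135 units/day
Takt = 3.1 min/unit

3.1 min/unit


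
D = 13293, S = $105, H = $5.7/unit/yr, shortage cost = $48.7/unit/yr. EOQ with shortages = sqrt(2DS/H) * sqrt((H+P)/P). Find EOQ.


Formula: EOQ* = sqrt(2DS/H) * sqrt((H+P)/P)
Base EOQ = sqrt(2*13293*105/5.7) = 699.82 units
Correction = sqrt((5.7+48.7)/48.7) = 1.0569
EOQ* = 699.82 * 1.0569 = 739.6 units

739.6 units


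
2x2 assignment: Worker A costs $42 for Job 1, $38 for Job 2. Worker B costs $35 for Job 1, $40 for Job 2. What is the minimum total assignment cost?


Option 1: A->1 + B->2 = $42 + $40 = $82
Option 2: A->2 + B->1 = $38 + $35 = $73
Min cost = min($82, $73) = $73

$73


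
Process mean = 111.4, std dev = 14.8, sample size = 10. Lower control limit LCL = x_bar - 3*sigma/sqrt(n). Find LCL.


LCL = 111.4 - 3 * 14.8 / sqrt(10)

97.36


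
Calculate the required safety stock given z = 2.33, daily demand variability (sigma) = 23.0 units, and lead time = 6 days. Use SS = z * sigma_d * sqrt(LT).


Formula: SS = z * sigma_d * sqrt(LT)
sqrt(LT) = sqrt(6) = 2.4495
SS = 2.33 * 23.0 * 2.4495
SS = 131.3 units

131.3 units


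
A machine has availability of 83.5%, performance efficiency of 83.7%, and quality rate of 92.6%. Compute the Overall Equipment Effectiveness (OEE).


Formula: OEE = Availability * Performance * Quality / 10000
A * P = 83.5% * 83.7% / 100 = 69.89%
OEE = 69.89% * 92.6% / 100 = 64.7%

64.7%


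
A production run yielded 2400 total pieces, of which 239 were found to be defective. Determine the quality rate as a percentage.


Formula: Quality Rate = Good Pieces / Total Pieces * 100
Good pieces = 2400 - 239 = 2161
QR = 2161 / 2400 * 100 = 90.0%

90.0%


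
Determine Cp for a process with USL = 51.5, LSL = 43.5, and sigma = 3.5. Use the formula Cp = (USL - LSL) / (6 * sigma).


Cp = (51.5 - 43.5) / (6 * 3.5)

0.38


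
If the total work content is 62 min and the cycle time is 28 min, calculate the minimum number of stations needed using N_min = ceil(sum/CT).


Formula: N_min = ceil(Sum of Task Times / Cycle Time)
N_min = ceil(62 min / 28 min) = ceil(2.2143)
N_min = 3 stations

3


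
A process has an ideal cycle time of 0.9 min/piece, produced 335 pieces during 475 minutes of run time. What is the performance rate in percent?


Formula: Performance = (Ideal CT * Total Count) / Run Time * 100
Ideal output time = 0.9 * 335 = 301.5 min
Performance = 301.5 / 475 * 100 = 63.5%

63.5%


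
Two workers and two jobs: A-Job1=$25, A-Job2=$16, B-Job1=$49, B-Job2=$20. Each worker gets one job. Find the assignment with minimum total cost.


Option 1: A->1 + B->2 = $25 + $20 = $45
Option 2: A->2 + B->1 = $16 + $49 = $65
Min cost = min($45, $65) = $45

$45


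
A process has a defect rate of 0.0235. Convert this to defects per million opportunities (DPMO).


DPMO = defect_rate * 1000000 = 0.0235 * 1000000

23500


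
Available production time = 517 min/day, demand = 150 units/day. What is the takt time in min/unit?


Formula: Takt Time = Available Production Time / Customer Demand
Takt = 517 min/day / 150 units/day
Takt = 3.45 min/unit

3.45 min/unit


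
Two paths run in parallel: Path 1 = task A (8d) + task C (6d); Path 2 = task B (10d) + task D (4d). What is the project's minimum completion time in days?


Path 1 = 8 + 6 = 14 days
Path 2 = 10 + 4 = 14 days
Duration = max(14, 14) = 14 days

14 days


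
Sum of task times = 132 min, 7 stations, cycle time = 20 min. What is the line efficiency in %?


Formula: Efficiency = Sum of Task Times / (N_stations * CT) * 100
Total station capacity = 7 stations * 20 min = 140 min
Efficiency = 132 / 140 * 100 = 94.3%

94.3%


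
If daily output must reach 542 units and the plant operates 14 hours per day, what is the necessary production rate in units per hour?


Formula: Production Rate = Daily Demand / Available Hours
Rate = 542 units/day / 14 hours/day
Rate = 38.7 units/hour

38.7 units/hour


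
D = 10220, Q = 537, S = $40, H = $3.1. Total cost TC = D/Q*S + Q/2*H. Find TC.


TC = 10220/537 * 40 + 537/2 * 3.1

$1593.62


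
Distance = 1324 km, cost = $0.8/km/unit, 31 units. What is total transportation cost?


TC = dist * cost * units = 1324 * 0.8 * 31 = $32835.20

$32835.20


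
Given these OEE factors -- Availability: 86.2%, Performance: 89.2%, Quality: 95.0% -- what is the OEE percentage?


Formula: OEE = Availability * Performance * Quality / 10000
A * P = 86.2% * 89.2% / 100 = 76.89%
OEE = 76.89% * 95.0% / 100 = 73.0%

73.0%


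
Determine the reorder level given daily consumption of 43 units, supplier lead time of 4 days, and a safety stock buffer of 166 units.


Formula: ROP = (Daily Demand * Lead Time) + Safety Stock
Demand during lead time = 43 * 4 = 172 units
ROP = 172 + 166 = 338 units

338 units


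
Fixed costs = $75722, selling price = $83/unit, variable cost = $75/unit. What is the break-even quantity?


Formula: BEQ = Fixed Costs / (Price - Variable Cost)
Contribution margin = $83 - $75 = $8/unit
BEQ = ceil($75722 / $8/unit) = ceil(9465.25) = 9466 units

9466 units


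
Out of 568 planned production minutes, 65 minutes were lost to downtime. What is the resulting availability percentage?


Formula: Availability = (Planned Time - Downtime) / Planned Time * 100
Uptime = 568 - 65 = 503 min
Availability = 503 / 568 * 100 = 88.6%

88.6%


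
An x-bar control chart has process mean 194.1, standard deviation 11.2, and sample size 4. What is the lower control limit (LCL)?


LCL = 194.1 - 3 * 11.2 / sqrt(4)

177.3


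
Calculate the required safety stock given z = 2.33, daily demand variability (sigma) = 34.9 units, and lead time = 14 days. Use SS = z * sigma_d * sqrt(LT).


Formula: SS = z * sigma_d * sqrt(LT)
sqrt(LT) = sqrt(14) = 3.7417
SS = 2.33 * 34.9 * 3.7417
SS = 304.3 units

304.3 units


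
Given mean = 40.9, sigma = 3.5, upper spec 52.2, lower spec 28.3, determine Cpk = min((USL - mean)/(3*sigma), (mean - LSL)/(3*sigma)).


Cpu = (52.2 - 40.9) / (3 * 3.5) = 1.08
Cpl = (40.9 - 28.3) / (3 * 3.5) = 1.2
Cpk = min(1.08, 1.2) = 1.08

1.08


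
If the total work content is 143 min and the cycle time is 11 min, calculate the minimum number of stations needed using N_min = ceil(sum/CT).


Formula: N_min = ceil(Sum of Task Times / Cycle Time)
N_min = ceil(143 min / 11 min) = ceil(13.0)
N_min = 13 stations

13


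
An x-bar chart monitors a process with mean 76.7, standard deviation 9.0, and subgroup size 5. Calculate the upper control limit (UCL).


UCL = 76.7 + 3 * 9.0 / sqrt(5)

88.77


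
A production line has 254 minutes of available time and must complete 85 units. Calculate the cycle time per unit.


Formula: CT = Available Time / Number of Units
CT = 254 min / 85 units
CT = 2.99 min/unit

2.99 min/unit


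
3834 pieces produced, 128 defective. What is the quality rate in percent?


Formula: Quality Rate = Good Pieces / Total Pieces * 100
Good pieces = 3834 - 128 = 3706
QR = 3706 / 3834 * 100 = 96.7%

96.7%


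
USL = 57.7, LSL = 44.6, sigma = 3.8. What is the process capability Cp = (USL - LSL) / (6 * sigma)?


Cp = (57.7 - 44.6) / (6 * 3.8)

0.57


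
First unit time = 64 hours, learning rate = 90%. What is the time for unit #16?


Formula: T_n = T_1 * (learning_rate)^(log2(n)) where learning_rate = rate/100
Doublings = log2(16) = 4
T_n = 64 * 0.9^4
T_n = 64 * 0.6561 = 42.0 hours

42.0 hours


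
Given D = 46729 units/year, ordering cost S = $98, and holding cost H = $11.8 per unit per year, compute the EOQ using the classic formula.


Formula: EOQ = sqrt(2 * D * S / H)
Numerator: 2 * 46729 * 98 = 9158884
2DS/H = 9158884 / 11.8 = 776176.6
EOQ = sqrt(776176.6) = 881.0 units

881.0 units


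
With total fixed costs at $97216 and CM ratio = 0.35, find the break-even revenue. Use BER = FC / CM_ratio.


Formula: BER = Fixed Costs / Contribution Margin Ratio
BER = $97216 / 0.35
BER = $277760.00 (to the nearest cent)

$277760.00


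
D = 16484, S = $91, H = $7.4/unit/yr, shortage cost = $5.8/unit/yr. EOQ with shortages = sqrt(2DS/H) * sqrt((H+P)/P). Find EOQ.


Formula: EOQ* = sqrt(2DS/H) * sqrt((H+P)/P)
Base EOQ = sqrt(2*16484*91/7.4) = 636.72 units
Correction = sqrt((7.4+5.8)/5.8) = 1.5086
EOQ* = 636.72 * 1.5086 = 960.6 units

960.6 units


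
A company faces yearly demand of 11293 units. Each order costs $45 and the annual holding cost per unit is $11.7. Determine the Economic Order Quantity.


Formula: EOQ = sqrt(2 * D * S / H)
Numerator: 2 * 11293 * 45 = 1016370
2DS/H = 1016370 / 11.7 = 86869.2
EOQ = sqrt(86869.2) = 294.7 units

294.7 units


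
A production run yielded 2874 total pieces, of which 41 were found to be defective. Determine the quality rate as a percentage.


Formula: Quality Rate = Good Pieces / Total Pieces * 100
Good pieces = 2874 - 41 = 2833
QR = 2833 / 2874 * 100 = 98.6%

98.6%


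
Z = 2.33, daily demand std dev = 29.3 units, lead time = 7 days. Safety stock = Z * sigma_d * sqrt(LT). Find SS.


Formula: SS = z * sigma_d * sqrt(LT)
sqrt(LT) = sqrt(7) = 2.6458
SS = 2.33 * 29.3 * 2.6458
SS = 180.6 units

180.6 units


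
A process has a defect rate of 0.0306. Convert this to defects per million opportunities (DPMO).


DPMO = defect_rate * 1000000 = 0.0306 * 1000000

30600


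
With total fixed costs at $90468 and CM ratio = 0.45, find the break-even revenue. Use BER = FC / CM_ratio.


Formula: BER = Fixed Costs / Contribution Margin Ratio
BER = $90468 / 0.45
BER = $201040.00 (to the nearest cent)

$201040.00


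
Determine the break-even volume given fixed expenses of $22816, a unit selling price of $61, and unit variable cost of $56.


Formula: BEQ = Fixed Costs / (Price - Variable Cost)
Contribution margin = $61 - $56 = $5/unit
BEQ = ceil($22816 / $5/unit) = ceil(4563.2) = 4564 units

4564 units


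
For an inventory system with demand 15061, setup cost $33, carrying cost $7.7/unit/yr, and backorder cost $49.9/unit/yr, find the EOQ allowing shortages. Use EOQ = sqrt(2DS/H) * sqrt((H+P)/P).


Formula: EOQ* = sqrt(2DS/H) * sqrt((H+P)/P)
Base EOQ = sqrt(2*15061*33/7.7) = 359.3 units
Correction = sqrt((7.7+49.9)/49.9) = 1.07439
EOQ* = 359.3 * 1.07439 = 386.0 units

386.0 units


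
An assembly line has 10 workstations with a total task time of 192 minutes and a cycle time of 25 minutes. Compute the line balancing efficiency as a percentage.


Formula: Efficiency = Sum of Task Times / (N_stations * CT) * 100
Total station capacity = 10 stations * 25 min = 250 min
Efficiency = 192 / 250 * 100 = 76.8%

76.8%


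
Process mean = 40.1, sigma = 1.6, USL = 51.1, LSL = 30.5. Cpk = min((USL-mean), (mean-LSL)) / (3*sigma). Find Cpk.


Cpu = (51.1 - 40.1) / (3 * 1.6) = 2.29
Cpl = (40.1 - 30.5) / (3 * 1.6) = 2.0
Cpk = min(2.29, 2.0) = 2.0

2.0


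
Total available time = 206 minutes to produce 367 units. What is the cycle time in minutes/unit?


Formula: CT = Available Time / Number of Units
CT = 206 min / 367 units
CT = 0.56 min/unit

0.56 min/unit


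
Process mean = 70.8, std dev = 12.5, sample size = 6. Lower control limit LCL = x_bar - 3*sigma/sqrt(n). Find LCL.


LCL = 70.8 - 3 * 12.5 / sqrt(6)

55.49


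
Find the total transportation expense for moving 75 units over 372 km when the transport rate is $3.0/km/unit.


TC = dist * cost * units = 372 * 3.0 * 75 = $83700.00

$83700.00


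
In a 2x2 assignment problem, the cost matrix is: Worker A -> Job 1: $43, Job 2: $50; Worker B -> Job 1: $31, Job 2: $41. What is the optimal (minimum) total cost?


Option 1: A->1 + B->2 = $43 + $41 = $84
Option 2: A->2 + B->1 = $50 + $31 = $81
Min cost = min($84, $81) = $81

$81


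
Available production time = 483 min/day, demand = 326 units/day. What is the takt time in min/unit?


Formula: Takt Time = Available Production Time / Customer Demand
Takt = 483 min/day / 326 units/day
Takt = 1.48 min/unit

1.48 min/unit


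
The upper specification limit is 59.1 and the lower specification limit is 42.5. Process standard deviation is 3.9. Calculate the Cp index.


Cp = (59.1 - 42.5) / (6 * 3.9)

0.71


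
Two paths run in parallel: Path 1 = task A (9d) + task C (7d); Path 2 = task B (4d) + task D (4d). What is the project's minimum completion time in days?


Path 1 = 9 + 7 = 16 days
Path 2 = 4 + 4 = 8 days
Duration = max(16, 8) = 16 days

16 days


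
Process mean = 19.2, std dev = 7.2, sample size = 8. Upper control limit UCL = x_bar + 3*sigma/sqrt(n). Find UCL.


UCL = 19.2 + 3 * 7.2 / sqrt(8)

26.84


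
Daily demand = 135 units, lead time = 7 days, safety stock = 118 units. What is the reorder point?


Formula: ROP = (Daily Demand * Lead Time) + Safety Stock
Demand during lead time = 135 * 7 = 945 units
ROP = 945 + 118 = 1063 units

1063 units


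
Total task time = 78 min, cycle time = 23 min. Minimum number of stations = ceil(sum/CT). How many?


Formula: N_min = ceil(Sum of Task Times / Cycle Time)
N_min = ceil(78 min / 23 min) = ceil(3.3913)
N_min = 4 stations

4


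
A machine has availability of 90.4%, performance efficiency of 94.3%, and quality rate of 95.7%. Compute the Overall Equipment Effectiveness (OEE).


Formula: OEE = Availability * Performance * Quality / 10000
A * P = 90.4% * 94.3% / 100 = 85.25%
OEE = 85.25% * 95.7% / 100 = 81.6%

81.6%


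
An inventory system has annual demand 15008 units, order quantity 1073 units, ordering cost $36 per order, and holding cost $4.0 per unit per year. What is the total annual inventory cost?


TC = 15008/1073 * 36 + 1073/2 * 4.0

$2649.53


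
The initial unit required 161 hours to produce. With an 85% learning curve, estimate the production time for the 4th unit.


Formula: T_n = T_1 * (learning_rate)^(log2(n)) where learning_rate = rate/100
Doublings = log2(4) = 2
T_n = 161 * 0.85^2
T_n = 161 * 0.7225 = 116.3 hours

116.3 hours


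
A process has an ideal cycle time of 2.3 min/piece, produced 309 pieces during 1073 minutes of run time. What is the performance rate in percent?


Formula: Performance = (Ideal CT * Total Count) / Run Time * 100
Ideal output time = 2.3 * 309 = 710.7 min
Performance = 710.7 / 1073 * 100 = 66.2%

66.2%


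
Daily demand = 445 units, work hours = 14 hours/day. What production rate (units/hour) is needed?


Formula: Production Rate = Daily Demand / Available Hours
Rate = 445 units/day / 14 hours/day
Rate = 31.8 units/hour

31.8 units/hour


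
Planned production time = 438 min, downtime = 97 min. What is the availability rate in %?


Formula: Availability = (Planned Time - Downtime) / Planned Time * 100
Uptime = 438 - 97 = 341 min
Availability = 341 / 438 * 100 = 77.9%

77.9%


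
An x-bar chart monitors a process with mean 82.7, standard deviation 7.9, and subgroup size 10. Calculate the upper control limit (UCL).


UCL = 82.7 + 3 * 7.9 / sqrt(10)

90.19


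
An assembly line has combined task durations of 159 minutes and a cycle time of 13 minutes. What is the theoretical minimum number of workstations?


Formula: N_min = ceil(Sum of Task Times / Cycle Time)
N_min = ceil(159 min / 13 min) = ceil(12.2308)
N_min = 13 stations

13


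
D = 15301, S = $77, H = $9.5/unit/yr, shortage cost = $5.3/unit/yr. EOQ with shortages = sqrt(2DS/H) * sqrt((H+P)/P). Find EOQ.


Formula: EOQ* = sqrt(2DS/H) * sqrt((H+P)/P)
Base EOQ = sqrt(2*15301*77/9.5) = 498.03 units
Correction = sqrt((9.5+5.3)/5.3) = 1.67106
EOQ* = 498.03 * 1.67106 = 832.2 units

832.2 units


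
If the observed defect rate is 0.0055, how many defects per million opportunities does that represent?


DPMO = defect_rate * 1000000 = 0.0055 * 1000000

5500


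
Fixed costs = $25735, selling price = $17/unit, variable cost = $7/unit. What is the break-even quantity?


Formula: BEQ = Fixed Costs / (Price - Variable Cost)
Contribution margin = $17 - $7 = $10/unit
BEQ = ceil($25735 / $10/unit) = ceil(2573.5) = 2574 units

2574 units


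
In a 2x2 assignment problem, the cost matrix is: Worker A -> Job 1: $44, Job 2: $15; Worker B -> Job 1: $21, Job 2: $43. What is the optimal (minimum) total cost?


Option 1: A->1 + B->2 = $44 + $43 = $87
Option 2: A->2 + B->1 = $15 + $21 = $36
Min cost = min($87, $36) = $36

$36


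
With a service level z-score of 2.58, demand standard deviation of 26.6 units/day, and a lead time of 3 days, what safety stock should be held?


Formula: SS = z * sigma_d * sqrt(LT)
sqrt(LT) = sqrt(3) = 1.7321
SS = 2.58 * 26.6 * 1.7321
SS = 118.9 units

118.9 units


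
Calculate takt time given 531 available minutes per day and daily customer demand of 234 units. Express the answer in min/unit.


Formula: Takt Time = Available Production Time / Customer Demand
Takt = 531 min/day / 234 units/day
Takt = 2.27 min/unit

2.27 min/unit


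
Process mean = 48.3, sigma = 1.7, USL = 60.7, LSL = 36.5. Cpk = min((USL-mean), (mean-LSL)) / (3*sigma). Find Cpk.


Cpu = (60.7 - 48.3) / (3 * 1.7) = 2.43
Cpl = (48.3 - 36.5) / (3 * 1.7) = 2.31
Cpk = min(2.43, 2.31) = 2.31

2.31


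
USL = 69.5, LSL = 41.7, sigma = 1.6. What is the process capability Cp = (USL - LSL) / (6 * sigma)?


Cp = (69.5 - 41.7) / (6 * 1.6)

2.9


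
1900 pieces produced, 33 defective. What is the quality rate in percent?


Formula: Quality Rate = Good Pieces / Total Pieces * 100
Good pieces = 1900 - 33 = 1867
QR = 1867 / 1900 * 100 = 98.3%

98.3%


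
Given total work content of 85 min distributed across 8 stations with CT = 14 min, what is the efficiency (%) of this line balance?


Formula: Efficiency = Sum of Task Times / (N_stations * CT) * 100
Total station capacity = 8 stations * 14 min = 112 min
Efficiency = 85 / 112 * 100 = 75.9%

75.9%


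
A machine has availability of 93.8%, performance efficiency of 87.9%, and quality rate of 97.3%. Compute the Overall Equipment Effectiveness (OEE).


Formula: OEE = Availability * Performance * Quality / 10000
A * P = 93.8% * 87.9% / 100 = 82.45%
OEE = 82.45% * 97.3% / 100 = 80.2%

80.2%


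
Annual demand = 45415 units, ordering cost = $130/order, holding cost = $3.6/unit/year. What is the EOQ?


Formula: EOQ = sqrt(2 * D * S / H)
Numerator: 2 * 45415 * 130 = 11807900
2DS/H = 11807900 / 3.6 = 3279972.2
EOQ = sqrt(3279972.2) = 1811.1 units

1811.1 units


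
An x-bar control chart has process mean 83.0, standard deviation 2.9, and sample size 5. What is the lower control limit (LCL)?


LCL = 83.0 - 3 * 2.9 / sqrt(5)

79.11


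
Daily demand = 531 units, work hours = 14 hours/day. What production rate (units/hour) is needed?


Formula: Production Rate = Daily Demand / Available Hours
Rate = 531 units/day / 14 hours/day
Rate = 37.9 units/hour

37.9 units/hour


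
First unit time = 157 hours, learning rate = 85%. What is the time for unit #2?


Formula: T_n = T_1 * (learning_rate)^(log2(n)) where learning_rate = rate/100
Doublings = log2(2) = 1
T_n = 157 * 0.85^1
T_n = 157 * 0.85 = 133.5 hours

133.5 hours


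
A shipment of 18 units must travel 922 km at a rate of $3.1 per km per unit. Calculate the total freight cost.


TC = dist * cost * units = 922 * 3.1 * 18 = $51447.60

$51447.60


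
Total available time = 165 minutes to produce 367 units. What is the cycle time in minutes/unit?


Formula: CT = Available Time / Number of Units
CT = 165 min / 367 units
CT = 0.45 min/unit

0.45 min/unit


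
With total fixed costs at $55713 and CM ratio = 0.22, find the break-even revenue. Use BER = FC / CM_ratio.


Formula: BER = Fixed Costs / Contribution Margin Ratio
BER = $55713 / 0.22
BER = $253240.91 (to the nearest cent)

$253240.91


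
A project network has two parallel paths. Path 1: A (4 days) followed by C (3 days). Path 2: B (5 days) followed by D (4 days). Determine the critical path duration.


Path 1 = 4 + 3 = 7 days
Path 2 = 5 + 4 = 9 days
Duration = max(7, 9) = 9 days

9 days


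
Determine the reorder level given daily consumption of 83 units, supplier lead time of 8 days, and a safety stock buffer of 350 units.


Formula: ROP = (Daily Demand * Lead Time) + Safety Stock
Demand during lead time = 83 * 8 = 664 units
ROP = 664 + 350 = 1014 units

1014 units


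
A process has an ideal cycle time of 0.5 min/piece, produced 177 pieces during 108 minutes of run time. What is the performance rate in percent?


Formula: Performance = (Ideal CT * Total Count) / Run Time * 100
Ideal output time = 0.5 * 177 = 88.5 min
Performance = 88.5 / 108 * 100 = 81.9%

81.9%


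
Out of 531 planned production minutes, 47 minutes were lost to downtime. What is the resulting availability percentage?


Formula: Availability = (Planned Time - Downtime) / Planned Time * 100
Uptime = 531 - 47 = 484 min
Availability = 484 / 531 * 100 = 91.1%

91.1%


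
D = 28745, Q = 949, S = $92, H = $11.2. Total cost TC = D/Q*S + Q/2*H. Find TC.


TC = 28745/949 * 92 + 949/2 * 11.2

$8101.06


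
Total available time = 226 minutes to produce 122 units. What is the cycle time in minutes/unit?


Formula: CT = Available Time / Number of Units
CT = 226 min / 122 units
CT = 1.85 min/unit

1.85 min/unit


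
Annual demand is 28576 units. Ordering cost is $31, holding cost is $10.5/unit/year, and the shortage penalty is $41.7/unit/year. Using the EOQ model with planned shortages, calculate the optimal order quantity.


Formula: EOQ* = sqrt(2DS/H) * sqrt((H+P)/P)
Base EOQ = sqrt(2*28576*31/10.5) = 410.77 units
Correction = sqrt((10.5+41.7)/41.7) = 1.11884
EOQ* = 410.77 * 1.11884 = 459.6 units

459.6 units


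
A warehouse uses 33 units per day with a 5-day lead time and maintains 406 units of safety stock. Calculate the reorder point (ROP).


Formula: ROP = (Daily Demand * Lead Time) + Safety Stock
Demand during lead time = 33 * 5 = 165 units
ROP = 165 + 406 = 571 units

571 units


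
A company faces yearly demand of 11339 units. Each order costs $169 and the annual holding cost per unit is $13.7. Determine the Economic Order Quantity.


Formula: EOQ = sqrt(2 * D * S / H)
Numerator: 2 * 11339 * 169 = 3832582
2DS/H = 3832582 / 13.7 = 279750.5
EOQ = sqrt(279750.5) = 528.9 units

528.9 units


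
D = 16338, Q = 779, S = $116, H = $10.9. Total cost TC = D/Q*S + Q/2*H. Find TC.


TC = 16338/779 * 116 + 779/2 * 10.9

$6678.42


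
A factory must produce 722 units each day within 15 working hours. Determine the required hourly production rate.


Formula: Production Rate = Daily Demand / Available Hours
Rate = 722 units/day / 15 hours/day
Rate = 48.1 units/hour

48.1 units/hour


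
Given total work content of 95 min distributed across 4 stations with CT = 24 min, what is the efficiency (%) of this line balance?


Formula: Efficiency = Sum of Task Times / (N_stations * CT) * 100
Total station capacity = 4 stations * 24 min = 96 min
Efficiency = 95 / 96 * 100 = 99.0%

99.0%


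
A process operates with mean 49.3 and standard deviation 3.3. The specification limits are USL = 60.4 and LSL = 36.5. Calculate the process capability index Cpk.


Cpu = (60.4 - 49.3) / (3 * 3.3) = 1.12
Cpl = (49.3 - 36.5) / (3 * 3.3) = 1.29
Cpk = min(1.12, 1.29) = 1.12

1.12


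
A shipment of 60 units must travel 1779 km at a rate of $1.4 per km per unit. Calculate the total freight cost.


TC = dist * cost * units = 1779 * 1.4 * 60 = $149436.00

$149436.00


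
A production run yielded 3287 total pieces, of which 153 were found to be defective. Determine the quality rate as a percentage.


Formula: Quality Rate = Good Pieces / Total Pieces * 100
Good pieces = 3287 - 153 = 3134
QR = 3134 / 3287 * 100 = 95.3%

95.3%


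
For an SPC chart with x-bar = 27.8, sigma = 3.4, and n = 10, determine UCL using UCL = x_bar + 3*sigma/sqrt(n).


UCL = 27.8 + 3 * 3.4 / sqrt(10)

31.03


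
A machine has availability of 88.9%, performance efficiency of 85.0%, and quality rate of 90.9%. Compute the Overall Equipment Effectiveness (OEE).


Formula: OEE = Availability * Performance * Quality / 10000
A * P = 88.9% * 85.0% / 100 = 75.57%
OEE = 75.57% * 90.9% / 100 = 68.7%

68.7%


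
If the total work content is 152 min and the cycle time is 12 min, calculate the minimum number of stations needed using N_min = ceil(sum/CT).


Formula: N_min = ceil(Sum of Task Times / Cycle Time)
N_min = ceil(152 min / 12 min) = ceil(12.6667)
N_min = 13 stations

13


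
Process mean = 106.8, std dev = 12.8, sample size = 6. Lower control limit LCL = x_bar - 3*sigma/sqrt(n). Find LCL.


LCL = 106.8 - 3 * 12.8 / sqrt(6)

91.12


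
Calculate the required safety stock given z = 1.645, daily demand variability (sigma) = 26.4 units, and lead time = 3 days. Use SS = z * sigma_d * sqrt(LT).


Formula: SS = z * sigma_d * sqrt(LT)
sqrt(LT) = sqrt(3) = 1.7321
SS = 1.645 * 26.4 * 1.7321
SS = 75.2 units

75.2 units


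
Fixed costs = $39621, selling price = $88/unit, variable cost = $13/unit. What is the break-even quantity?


Formula: BEQ = Fixed Costs / (Price - Variable Cost)
Contribution margin = $88 - $13 = $75/unit
BEQ = ceil($39621 / $75/unit) = ceil(528.28) = 529 units

529 units


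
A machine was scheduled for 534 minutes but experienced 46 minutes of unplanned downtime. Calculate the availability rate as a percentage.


Formula: Availability = (Planned Time - Downtime) / Planned Time * 100
Uptime = 534 - 46 = 488 min
Availability = 488 / 534 * 100 = 91.4%

91.4%
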